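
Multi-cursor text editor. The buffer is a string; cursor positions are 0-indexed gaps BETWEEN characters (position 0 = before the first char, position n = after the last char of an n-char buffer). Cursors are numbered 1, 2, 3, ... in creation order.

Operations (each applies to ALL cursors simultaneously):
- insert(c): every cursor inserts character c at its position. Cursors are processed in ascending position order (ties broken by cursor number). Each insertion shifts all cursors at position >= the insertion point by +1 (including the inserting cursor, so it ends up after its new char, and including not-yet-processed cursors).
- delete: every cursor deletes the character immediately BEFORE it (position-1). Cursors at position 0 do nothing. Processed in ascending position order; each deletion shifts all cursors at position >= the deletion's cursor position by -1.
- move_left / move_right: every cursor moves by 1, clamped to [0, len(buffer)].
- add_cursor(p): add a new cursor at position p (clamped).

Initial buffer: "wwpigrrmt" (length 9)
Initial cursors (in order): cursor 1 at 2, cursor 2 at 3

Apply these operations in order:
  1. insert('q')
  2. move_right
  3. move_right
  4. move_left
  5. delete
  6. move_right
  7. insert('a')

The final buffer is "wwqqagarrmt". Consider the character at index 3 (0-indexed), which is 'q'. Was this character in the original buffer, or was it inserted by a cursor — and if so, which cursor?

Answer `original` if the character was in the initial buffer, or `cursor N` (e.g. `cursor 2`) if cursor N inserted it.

After op 1 (insert('q')): buffer="wwqpqigrrmt" (len 11), cursors c1@3 c2@5, authorship ..1.2......
After op 2 (move_right): buffer="wwqpqigrrmt" (len 11), cursors c1@4 c2@6, authorship ..1.2......
After op 3 (move_right): buffer="wwqpqigrrmt" (len 11), cursors c1@5 c2@7, authorship ..1.2......
After op 4 (move_left): buffer="wwqpqigrrmt" (len 11), cursors c1@4 c2@6, authorship ..1.2......
After op 5 (delete): buffer="wwqqgrrmt" (len 9), cursors c1@3 c2@4, authorship ..12.....
After op 6 (move_right): buffer="wwqqgrrmt" (len 9), cursors c1@4 c2@5, authorship ..12.....
After op 7 (insert('a')): buffer="wwqqagarrmt" (len 11), cursors c1@5 c2@7, authorship ..121.2....
Authorship (.=original, N=cursor N): . . 1 2 1 . 2 . . . .
Index 3: author = 2

Answer: cursor 2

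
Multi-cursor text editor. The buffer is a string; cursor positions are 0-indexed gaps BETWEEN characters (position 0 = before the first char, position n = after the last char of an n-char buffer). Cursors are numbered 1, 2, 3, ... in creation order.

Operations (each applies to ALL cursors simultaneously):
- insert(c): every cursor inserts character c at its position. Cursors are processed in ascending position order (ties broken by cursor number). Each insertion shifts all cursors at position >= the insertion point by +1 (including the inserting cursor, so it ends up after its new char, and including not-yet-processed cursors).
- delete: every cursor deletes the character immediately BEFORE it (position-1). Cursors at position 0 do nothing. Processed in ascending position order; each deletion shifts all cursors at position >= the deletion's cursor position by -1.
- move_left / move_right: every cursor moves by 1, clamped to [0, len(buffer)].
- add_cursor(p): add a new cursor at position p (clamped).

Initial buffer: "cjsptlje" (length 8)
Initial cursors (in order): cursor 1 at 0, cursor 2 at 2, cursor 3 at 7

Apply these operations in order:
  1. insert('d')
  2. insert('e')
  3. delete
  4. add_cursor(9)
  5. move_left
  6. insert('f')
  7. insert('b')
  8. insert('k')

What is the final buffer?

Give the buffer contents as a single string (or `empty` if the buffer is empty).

Answer: fbkdcjfbkdsptlfbkjfbkde

Derivation:
After op 1 (insert('d')): buffer="dcjdsptljde" (len 11), cursors c1@1 c2@4 c3@10, authorship 1..2.....3.
After op 2 (insert('e')): buffer="decjdesptljdee" (len 14), cursors c1@2 c2@6 c3@13, authorship 11..22.....33.
After op 3 (delete): buffer="dcjdsptljde" (len 11), cursors c1@1 c2@4 c3@10, authorship 1..2.....3.
After op 4 (add_cursor(9)): buffer="dcjdsptljde" (len 11), cursors c1@1 c2@4 c4@9 c3@10, authorship 1..2.....3.
After op 5 (move_left): buffer="dcjdsptljde" (len 11), cursors c1@0 c2@3 c4@8 c3@9, authorship 1..2.....3.
After op 6 (insert('f')): buffer="fdcjfdsptlfjfde" (len 15), cursors c1@1 c2@5 c4@11 c3@13, authorship 11..22....4.33.
After op 7 (insert('b')): buffer="fbdcjfbdsptlfbjfbde" (len 19), cursors c1@2 c2@7 c4@14 c3@17, authorship 111..222....44.333.
After op 8 (insert('k')): buffer="fbkdcjfbkdsptlfbkjfbkde" (len 23), cursors c1@3 c2@9 c4@17 c3@21, authorship 1111..2222....444.3333.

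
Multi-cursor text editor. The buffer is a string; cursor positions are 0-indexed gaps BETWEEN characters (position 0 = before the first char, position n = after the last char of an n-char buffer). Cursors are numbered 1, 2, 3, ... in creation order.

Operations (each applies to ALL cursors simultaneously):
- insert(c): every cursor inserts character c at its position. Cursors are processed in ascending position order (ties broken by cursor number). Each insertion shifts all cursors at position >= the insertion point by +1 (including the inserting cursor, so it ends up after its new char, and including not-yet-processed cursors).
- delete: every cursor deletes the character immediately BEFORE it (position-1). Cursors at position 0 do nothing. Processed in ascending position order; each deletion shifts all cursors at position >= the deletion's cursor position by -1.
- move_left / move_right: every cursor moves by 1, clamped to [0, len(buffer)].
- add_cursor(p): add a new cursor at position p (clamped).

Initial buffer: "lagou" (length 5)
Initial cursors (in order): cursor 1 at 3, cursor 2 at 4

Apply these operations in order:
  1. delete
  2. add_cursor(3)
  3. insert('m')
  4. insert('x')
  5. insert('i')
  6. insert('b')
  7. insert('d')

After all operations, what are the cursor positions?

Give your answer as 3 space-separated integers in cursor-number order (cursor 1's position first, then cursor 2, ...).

Answer: 12 12 18

Derivation:
After op 1 (delete): buffer="lau" (len 3), cursors c1@2 c2@2, authorship ...
After op 2 (add_cursor(3)): buffer="lau" (len 3), cursors c1@2 c2@2 c3@3, authorship ...
After op 3 (insert('m')): buffer="lammum" (len 6), cursors c1@4 c2@4 c3@6, authorship ..12.3
After op 4 (insert('x')): buffer="lammxxumx" (len 9), cursors c1@6 c2@6 c3@9, authorship ..1212.33
After op 5 (insert('i')): buffer="lammxxiiumxi" (len 12), cursors c1@8 c2@8 c3@12, authorship ..121212.333
After op 6 (insert('b')): buffer="lammxxiibbumxib" (len 15), cursors c1@10 c2@10 c3@15, authorship ..12121212.3333
After op 7 (insert('d')): buffer="lammxxiibbddumxibd" (len 18), cursors c1@12 c2@12 c3@18, authorship ..1212121212.33333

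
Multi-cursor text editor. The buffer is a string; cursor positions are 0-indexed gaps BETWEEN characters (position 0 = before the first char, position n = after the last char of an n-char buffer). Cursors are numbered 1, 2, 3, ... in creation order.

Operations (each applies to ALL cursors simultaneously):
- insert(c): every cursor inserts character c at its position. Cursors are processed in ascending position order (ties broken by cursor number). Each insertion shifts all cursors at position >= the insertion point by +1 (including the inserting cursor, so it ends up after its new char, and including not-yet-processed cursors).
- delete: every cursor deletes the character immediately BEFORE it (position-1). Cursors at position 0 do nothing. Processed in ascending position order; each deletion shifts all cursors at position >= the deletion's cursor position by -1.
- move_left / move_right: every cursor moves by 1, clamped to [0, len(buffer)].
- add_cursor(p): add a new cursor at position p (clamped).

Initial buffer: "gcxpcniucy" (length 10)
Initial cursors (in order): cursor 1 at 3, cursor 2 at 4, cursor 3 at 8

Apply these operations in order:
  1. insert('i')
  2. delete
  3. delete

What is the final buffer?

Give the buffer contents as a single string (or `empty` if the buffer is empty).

After op 1 (insert('i')): buffer="gcxipicniuicy" (len 13), cursors c1@4 c2@6 c3@11, authorship ...1.2....3..
After op 2 (delete): buffer="gcxpcniucy" (len 10), cursors c1@3 c2@4 c3@8, authorship ..........
After op 3 (delete): buffer="gccnicy" (len 7), cursors c1@2 c2@2 c3@5, authorship .......

Answer: gccnicy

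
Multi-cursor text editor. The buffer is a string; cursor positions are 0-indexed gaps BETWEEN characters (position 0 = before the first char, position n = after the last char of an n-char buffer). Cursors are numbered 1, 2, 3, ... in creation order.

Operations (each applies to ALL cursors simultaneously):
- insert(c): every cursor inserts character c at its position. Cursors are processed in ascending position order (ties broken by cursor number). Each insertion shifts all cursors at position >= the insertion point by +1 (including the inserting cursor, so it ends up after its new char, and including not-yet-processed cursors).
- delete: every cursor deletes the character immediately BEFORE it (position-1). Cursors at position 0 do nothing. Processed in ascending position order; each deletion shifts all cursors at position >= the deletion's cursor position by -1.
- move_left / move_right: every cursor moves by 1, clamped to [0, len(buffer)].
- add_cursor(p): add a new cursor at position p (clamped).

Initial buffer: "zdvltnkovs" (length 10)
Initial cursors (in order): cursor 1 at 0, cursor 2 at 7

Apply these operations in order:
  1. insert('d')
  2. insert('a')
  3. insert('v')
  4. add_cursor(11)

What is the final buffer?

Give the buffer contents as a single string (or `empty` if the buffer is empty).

Answer: davzdvltnkdavovs

Derivation:
After op 1 (insert('d')): buffer="dzdvltnkdovs" (len 12), cursors c1@1 c2@9, authorship 1.......2...
After op 2 (insert('a')): buffer="dazdvltnkdaovs" (len 14), cursors c1@2 c2@11, authorship 11.......22...
After op 3 (insert('v')): buffer="davzdvltnkdavovs" (len 16), cursors c1@3 c2@13, authorship 111.......222...
After op 4 (add_cursor(11)): buffer="davzdvltnkdavovs" (len 16), cursors c1@3 c3@11 c2@13, authorship 111.......222...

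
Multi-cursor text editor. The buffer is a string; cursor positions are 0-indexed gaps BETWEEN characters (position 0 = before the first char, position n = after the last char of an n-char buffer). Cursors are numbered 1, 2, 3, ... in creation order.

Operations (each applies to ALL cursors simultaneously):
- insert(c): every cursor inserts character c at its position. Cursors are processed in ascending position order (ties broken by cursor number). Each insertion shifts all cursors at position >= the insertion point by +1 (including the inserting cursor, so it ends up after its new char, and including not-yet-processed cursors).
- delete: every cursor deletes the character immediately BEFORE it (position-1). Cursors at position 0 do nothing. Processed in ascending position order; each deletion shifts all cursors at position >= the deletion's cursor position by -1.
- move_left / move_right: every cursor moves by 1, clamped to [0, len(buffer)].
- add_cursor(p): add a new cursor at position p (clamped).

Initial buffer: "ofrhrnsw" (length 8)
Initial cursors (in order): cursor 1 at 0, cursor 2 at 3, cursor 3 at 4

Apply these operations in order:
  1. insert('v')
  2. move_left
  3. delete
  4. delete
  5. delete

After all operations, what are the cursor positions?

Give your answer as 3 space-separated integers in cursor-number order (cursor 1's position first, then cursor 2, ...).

Answer: 0 0 0

Derivation:
After op 1 (insert('v')): buffer="vofrvhvrnsw" (len 11), cursors c1@1 c2@5 c3@7, authorship 1...2.3....
After op 2 (move_left): buffer="vofrvhvrnsw" (len 11), cursors c1@0 c2@4 c3@6, authorship 1...2.3....
After op 3 (delete): buffer="vofvvrnsw" (len 9), cursors c1@0 c2@3 c3@4, authorship 1..23....
After op 4 (delete): buffer="vovrnsw" (len 7), cursors c1@0 c2@2 c3@2, authorship 1.3....
After op 5 (delete): buffer="vrnsw" (len 5), cursors c1@0 c2@0 c3@0, authorship 3....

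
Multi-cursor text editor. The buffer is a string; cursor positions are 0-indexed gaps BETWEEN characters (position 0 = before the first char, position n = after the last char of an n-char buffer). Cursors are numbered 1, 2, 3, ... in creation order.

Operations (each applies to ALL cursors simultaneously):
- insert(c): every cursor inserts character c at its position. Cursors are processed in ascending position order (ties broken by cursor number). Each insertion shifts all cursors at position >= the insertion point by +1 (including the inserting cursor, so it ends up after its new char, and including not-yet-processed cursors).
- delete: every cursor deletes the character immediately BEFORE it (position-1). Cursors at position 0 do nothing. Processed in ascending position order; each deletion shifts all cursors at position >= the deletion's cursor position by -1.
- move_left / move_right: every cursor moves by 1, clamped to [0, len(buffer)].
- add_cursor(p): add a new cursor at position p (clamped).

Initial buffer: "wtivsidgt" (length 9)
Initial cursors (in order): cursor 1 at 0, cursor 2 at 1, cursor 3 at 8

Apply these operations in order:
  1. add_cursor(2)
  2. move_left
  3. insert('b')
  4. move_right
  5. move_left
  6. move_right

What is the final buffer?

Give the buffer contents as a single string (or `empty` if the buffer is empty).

After op 1 (add_cursor(2)): buffer="wtivsidgt" (len 9), cursors c1@0 c2@1 c4@2 c3@8, authorship .........
After op 2 (move_left): buffer="wtivsidgt" (len 9), cursors c1@0 c2@0 c4@1 c3@7, authorship .........
After op 3 (insert('b')): buffer="bbwbtivsidbgt" (len 13), cursors c1@2 c2@2 c4@4 c3@11, authorship 12.4......3..
After op 4 (move_right): buffer="bbwbtivsidbgt" (len 13), cursors c1@3 c2@3 c4@5 c3@12, authorship 12.4......3..
After op 5 (move_left): buffer="bbwbtivsidbgt" (len 13), cursors c1@2 c2@2 c4@4 c3@11, authorship 12.4......3..
After op 6 (move_right): buffer="bbwbtivsidbgt" (len 13), cursors c1@3 c2@3 c4@5 c3@12, authorship 12.4......3..

Answer: bbwbtivsidbgt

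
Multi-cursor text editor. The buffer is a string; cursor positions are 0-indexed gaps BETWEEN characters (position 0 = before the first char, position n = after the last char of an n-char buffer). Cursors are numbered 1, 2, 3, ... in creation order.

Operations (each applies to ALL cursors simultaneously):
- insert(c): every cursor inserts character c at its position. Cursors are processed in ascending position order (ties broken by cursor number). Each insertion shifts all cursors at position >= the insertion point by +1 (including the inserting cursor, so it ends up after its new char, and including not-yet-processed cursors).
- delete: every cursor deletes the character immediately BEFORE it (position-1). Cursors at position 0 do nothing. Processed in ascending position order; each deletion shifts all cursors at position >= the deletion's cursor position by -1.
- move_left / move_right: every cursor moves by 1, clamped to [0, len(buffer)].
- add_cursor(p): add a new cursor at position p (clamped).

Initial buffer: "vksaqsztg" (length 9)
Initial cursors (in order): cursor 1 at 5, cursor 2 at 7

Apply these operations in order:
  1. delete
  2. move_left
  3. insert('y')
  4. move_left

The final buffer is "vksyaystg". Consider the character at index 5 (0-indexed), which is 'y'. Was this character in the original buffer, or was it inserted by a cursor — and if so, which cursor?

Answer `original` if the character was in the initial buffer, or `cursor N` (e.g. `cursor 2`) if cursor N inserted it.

Answer: cursor 2

Derivation:
After op 1 (delete): buffer="vksastg" (len 7), cursors c1@4 c2@5, authorship .......
After op 2 (move_left): buffer="vksastg" (len 7), cursors c1@3 c2@4, authorship .......
After op 3 (insert('y')): buffer="vksyaystg" (len 9), cursors c1@4 c2@6, authorship ...1.2...
After op 4 (move_left): buffer="vksyaystg" (len 9), cursors c1@3 c2@5, authorship ...1.2...
Authorship (.=original, N=cursor N): . . . 1 . 2 . . .
Index 5: author = 2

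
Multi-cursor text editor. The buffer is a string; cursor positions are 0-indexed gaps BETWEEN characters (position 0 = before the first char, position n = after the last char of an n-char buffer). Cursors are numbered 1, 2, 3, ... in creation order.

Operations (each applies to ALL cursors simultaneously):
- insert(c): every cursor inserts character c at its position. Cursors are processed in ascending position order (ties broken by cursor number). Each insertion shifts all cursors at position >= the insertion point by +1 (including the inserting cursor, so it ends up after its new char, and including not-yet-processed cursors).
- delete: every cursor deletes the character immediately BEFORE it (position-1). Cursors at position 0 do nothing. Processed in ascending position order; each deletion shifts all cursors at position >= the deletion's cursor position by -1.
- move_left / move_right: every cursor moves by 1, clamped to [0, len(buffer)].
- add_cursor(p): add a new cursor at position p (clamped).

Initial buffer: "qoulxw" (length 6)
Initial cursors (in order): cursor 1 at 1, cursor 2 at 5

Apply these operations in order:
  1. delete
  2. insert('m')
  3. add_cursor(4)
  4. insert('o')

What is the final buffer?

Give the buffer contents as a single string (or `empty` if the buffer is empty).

After op 1 (delete): buffer="oulw" (len 4), cursors c1@0 c2@3, authorship ....
After op 2 (insert('m')): buffer="moulmw" (len 6), cursors c1@1 c2@5, authorship 1...2.
After op 3 (add_cursor(4)): buffer="moulmw" (len 6), cursors c1@1 c3@4 c2@5, authorship 1...2.
After op 4 (insert('o')): buffer="mooulomow" (len 9), cursors c1@2 c3@6 c2@8, authorship 11...322.

Answer: mooulomow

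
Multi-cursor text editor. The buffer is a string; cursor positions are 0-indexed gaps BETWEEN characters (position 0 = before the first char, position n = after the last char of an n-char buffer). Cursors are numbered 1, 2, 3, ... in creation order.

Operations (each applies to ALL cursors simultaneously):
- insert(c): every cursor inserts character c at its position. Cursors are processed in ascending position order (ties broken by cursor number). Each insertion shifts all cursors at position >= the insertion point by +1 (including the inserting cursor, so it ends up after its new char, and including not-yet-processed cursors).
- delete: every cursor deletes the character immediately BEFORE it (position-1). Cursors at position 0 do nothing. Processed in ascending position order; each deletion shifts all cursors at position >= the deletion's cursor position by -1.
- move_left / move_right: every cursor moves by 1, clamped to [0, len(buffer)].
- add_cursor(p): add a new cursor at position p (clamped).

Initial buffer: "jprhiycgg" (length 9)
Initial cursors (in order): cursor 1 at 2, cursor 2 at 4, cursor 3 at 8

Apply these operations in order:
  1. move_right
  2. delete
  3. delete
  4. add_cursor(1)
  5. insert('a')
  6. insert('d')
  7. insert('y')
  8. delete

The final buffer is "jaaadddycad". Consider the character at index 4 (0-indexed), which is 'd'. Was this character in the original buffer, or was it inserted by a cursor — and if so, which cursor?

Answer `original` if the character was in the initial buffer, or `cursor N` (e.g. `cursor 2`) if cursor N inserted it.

Answer: cursor 1

Derivation:
After op 1 (move_right): buffer="jprhiycgg" (len 9), cursors c1@3 c2@5 c3@9, authorship .........
After op 2 (delete): buffer="jphycg" (len 6), cursors c1@2 c2@3 c3@6, authorship ......
After op 3 (delete): buffer="jyc" (len 3), cursors c1@1 c2@1 c3@3, authorship ...
After op 4 (add_cursor(1)): buffer="jyc" (len 3), cursors c1@1 c2@1 c4@1 c3@3, authorship ...
After op 5 (insert('a')): buffer="jaaayca" (len 7), cursors c1@4 c2@4 c4@4 c3@7, authorship .124..3
After op 6 (insert('d')): buffer="jaaadddycad" (len 11), cursors c1@7 c2@7 c4@7 c3@11, authorship .124124..33
After op 7 (insert('y')): buffer="jaaadddyyyycady" (len 15), cursors c1@10 c2@10 c4@10 c3@15, authorship .124124124..333
After op 8 (delete): buffer="jaaadddycad" (len 11), cursors c1@7 c2@7 c4@7 c3@11, authorship .124124..33
Authorship (.=original, N=cursor N): . 1 2 4 1 2 4 . . 3 3
Index 4: author = 1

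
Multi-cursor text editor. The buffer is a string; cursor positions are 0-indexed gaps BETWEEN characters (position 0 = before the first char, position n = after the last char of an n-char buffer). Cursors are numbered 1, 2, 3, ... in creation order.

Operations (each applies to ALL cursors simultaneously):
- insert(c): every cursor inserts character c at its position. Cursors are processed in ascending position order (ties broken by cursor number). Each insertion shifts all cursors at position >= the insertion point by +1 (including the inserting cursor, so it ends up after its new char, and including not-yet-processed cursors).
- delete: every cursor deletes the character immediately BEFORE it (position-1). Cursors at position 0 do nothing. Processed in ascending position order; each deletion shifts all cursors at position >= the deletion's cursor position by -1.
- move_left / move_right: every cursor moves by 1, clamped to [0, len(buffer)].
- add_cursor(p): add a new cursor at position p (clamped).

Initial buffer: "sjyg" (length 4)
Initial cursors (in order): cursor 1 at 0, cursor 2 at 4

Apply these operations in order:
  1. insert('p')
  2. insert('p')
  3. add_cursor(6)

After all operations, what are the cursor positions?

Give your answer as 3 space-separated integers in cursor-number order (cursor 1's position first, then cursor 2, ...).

After op 1 (insert('p')): buffer="psjygp" (len 6), cursors c1@1 c2@6, authorship 1....2
After op 2 (insert('p')): buffer="ppsjygpp" (len 8), cursors c1@2 c2@8, authorship 11....22
After op 3 (add_cursor(6)): buffer="ppsjygpp" (len 8), cursors c1@2 c3@6 c2@8, authorship 11....22

Answer: 2 8 6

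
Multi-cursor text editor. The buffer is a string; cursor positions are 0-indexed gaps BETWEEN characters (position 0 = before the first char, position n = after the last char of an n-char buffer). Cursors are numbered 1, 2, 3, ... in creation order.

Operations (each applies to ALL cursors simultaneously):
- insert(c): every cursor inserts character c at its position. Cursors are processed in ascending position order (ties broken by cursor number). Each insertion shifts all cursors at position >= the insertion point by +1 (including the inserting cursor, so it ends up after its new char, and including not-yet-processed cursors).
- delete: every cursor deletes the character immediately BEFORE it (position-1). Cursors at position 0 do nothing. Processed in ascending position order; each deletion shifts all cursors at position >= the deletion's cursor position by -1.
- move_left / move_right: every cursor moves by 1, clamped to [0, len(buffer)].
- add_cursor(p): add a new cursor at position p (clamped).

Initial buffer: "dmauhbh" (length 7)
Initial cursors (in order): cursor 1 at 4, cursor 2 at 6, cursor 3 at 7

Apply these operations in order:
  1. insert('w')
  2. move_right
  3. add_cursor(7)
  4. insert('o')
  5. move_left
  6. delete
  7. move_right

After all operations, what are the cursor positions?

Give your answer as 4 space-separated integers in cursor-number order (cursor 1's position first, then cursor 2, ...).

Answer: 6 9 10 7

Derivation:
After op 1 (insert('w')): buffer="dmauwhbwhw" (len 10), cursors c1@5 c2@8 c3@10, authorship ....1..2.3
After op 2 (move_right): buffer="dmauwhbwhw" (len 10), cursors c1@6 c2@9 c3@10, authorship ....1..2.3
After op 3 (add_cursor(7)): buffer="dmauwhbwhw" (len 10), cursors c1@6 c4@7 c2@9 c3@10, authorship ....1..2.3
After op 4 (insert('o')): buffer="dmauwhobowhowo" (len 14), cursors c1@7 c4@9 c2@12 c3@14, authorship ....1.1.42.233
After op 5 (move_left): buffer="dmauwhobowhowo" (len 14), cursors c1@6 c4@8 c2@11 c3@13, authorship ....1.1.42.233
After op 6 (delete): buffer="dmauwoowoo" (len 10), cursors c1@5 c4@6 c2@8 c3@9, authorship ....114223
After op 7 (move_right): buffer="dmauwoowoo" (len 10), cursors c1@6 c4@7 c2@9 c3@10, authorship ....114223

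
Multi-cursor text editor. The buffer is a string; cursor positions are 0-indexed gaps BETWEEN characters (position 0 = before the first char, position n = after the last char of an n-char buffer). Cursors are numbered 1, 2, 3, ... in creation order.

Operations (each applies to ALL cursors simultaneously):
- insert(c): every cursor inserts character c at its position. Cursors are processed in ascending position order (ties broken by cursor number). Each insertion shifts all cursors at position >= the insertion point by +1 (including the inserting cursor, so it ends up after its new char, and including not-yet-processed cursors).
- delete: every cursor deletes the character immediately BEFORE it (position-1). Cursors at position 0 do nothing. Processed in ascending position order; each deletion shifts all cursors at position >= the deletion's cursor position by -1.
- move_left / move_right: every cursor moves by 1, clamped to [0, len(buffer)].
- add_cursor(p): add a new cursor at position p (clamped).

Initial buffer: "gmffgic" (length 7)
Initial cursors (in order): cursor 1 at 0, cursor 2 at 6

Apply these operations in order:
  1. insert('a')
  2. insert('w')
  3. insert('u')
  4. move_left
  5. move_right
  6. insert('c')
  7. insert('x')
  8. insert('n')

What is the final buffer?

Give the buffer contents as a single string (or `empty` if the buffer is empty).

After op 1 (insert('a')): buffer="agmffgiac" (len 9), cursors c1@1 c2@8, authorship 1......2.
After op 2 (insert('w')): buffer="awgmffgiawc" (len 11), cursors c1@2 c2@10, authorship 11......22.
After op 3 (insert('u')): buffer="awugmffgiawuc" (len 13), cursors c1@3 c2@12, authorship 111......222.
After op 4 (move_left): buffer="awugmffgiawuc" (len 13), cursors c1@2 c2@11, authorship 111......222.
After op 5 (move_right): buffer="awugmffgiawuc" (len 13), cursors c1@3 c2@12, authorship 111......222.
After op 6 (insert('c')): buffer="awucgmffgiawucc" (len 15), cursors c1@4 c2@14, authorship 1111......2222.
After op 7 (insert('x')): buffer="awucxgmffgiawucxc" (len 17), cursors c1@5 c2@16, authorship 11111......22222.
After op 8 (insert('n')): buffer="awucxngmffgiawucxnc" (len 19), cursors c1@6 c2@18, authorship 111111......222222.

Answer: awucxngmffgiawucxnc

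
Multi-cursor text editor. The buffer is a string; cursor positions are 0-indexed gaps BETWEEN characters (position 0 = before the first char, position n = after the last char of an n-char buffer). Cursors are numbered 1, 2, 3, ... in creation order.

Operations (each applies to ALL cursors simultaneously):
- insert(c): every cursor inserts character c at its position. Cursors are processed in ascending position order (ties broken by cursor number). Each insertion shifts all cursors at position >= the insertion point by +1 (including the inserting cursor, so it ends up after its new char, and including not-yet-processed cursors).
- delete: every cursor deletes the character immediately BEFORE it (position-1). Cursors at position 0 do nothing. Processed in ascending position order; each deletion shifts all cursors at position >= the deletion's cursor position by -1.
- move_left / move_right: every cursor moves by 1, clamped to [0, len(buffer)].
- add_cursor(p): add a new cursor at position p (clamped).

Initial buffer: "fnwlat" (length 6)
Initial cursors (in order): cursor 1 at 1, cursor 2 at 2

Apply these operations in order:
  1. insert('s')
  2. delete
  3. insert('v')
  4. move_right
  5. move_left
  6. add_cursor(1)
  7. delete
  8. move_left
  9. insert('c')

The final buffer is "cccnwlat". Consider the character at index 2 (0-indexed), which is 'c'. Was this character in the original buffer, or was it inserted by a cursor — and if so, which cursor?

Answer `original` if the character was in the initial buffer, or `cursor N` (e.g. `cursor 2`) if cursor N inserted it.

After op 1 (insert('s')): buffer="fsnswlat" (len 8), cursors c1@2 c2@4, authorship .1.2....
After op 2 (delete): buffer="fnwlat" (len 6), cursors c1@1 c2@2, authorship ......
After op 3 (insert('v')): buffer="fvnvwlat" (len 8), cursors c1@2 c2@4, authorship .1.2....
After op 4 (move_right): buffer="fvnvwlat" (len 8), cursors c1@3 c2@5, authorship .1.2....
After op 5 (move_left): buffer="fvnvwlat" (len 8), cursors c1@2 c2@4, authorship .1.2....
After op 6 (add_cursor(1)): buffer="fvnvwlat" (len 8), cursors c3@1 c1@2 c2@4, authorship .1.2....
After op 7 (delete): buffer="nwlat" (len 5), cursors c1@0 c3@0 c2@1, authorship .....
After op 8 (move_left): buffer="nwlat" (len 5), cursors c1@0 c2@0 c3@0, authorship .....
After op 9 (insert('c')): buffer="cccnwlat" (len 8), cursors c1@3 c2@3 c3@3, authorship 123.....
Authorship (.=original, N=cursor N): 1 2 3 . . . . .
Index 2: author = 3

Answer: cursor 3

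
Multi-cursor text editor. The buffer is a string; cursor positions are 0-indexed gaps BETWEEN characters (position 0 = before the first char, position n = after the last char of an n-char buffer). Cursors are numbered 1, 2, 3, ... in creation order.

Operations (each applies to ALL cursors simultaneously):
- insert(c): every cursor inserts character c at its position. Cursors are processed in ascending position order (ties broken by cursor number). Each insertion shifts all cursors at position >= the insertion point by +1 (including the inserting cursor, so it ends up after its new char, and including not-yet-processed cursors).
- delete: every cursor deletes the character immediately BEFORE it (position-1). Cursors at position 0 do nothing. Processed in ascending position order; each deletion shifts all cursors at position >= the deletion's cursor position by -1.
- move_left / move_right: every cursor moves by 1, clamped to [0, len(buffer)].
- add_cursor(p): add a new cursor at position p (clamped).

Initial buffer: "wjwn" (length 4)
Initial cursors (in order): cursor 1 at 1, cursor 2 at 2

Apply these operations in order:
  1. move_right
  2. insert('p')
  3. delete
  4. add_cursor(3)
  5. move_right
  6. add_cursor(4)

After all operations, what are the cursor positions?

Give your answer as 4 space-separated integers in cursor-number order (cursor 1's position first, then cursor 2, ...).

After op 1 (move_right): buffer="wjwn" (len 4), cursors c1@2 c2@3, authorship ....
After op 2 (insert('p')): buffer="wjpwpn" (len 6), cursors c1@3 c2@5, authorship ..1.2.
After op 3 (delete): buffer="wjwn" (len 4), cursors c1@2 c2@3, authorship ....
After op 4 (add_cursor(3)): buffer="wjwn" (len 4), cursors c1@2 c2@3 c3@3, authorship ....
After op 5 (move_right): buffer="wjwn" (len 4), cursors c1@3 c2@4 c3@4, authorship ....
After op 6 (add_cursor(4)): buffer="wjwn" (len 4), cursors c1@3 c2@4 c3@4 c4@4, authorship ....

Answer: 3 4 4 4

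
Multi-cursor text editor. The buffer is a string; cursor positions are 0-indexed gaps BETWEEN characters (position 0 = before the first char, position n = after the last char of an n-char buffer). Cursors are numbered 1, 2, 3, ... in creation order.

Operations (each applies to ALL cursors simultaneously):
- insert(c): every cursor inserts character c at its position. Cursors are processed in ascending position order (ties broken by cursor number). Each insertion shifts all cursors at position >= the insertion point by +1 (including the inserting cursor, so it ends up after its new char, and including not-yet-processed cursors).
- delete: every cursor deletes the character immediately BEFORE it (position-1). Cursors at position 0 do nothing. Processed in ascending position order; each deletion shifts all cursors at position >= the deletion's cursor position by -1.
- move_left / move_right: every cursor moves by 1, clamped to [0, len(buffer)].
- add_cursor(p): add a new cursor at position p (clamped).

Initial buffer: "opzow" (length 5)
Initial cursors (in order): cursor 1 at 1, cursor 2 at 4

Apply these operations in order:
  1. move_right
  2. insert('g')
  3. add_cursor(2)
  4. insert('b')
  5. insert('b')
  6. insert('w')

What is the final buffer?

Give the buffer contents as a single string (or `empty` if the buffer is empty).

Answer: opbbwgbbwzowgbbw

Derivation:
After op 1 (move_right): buffer="opzow" (len 5), cursors c1@2 c2@5, authorship .....
After op 2 (insert('g')): buffer="opgzowg" (len 7), cursors c1@3 c2@7, authorship ..1...2
After op 3 (add_cursor(2)): buffer="opgzowg" (len 7), cursors c3@2 c1@3 c2@7, authorship ..1...2
After op 4 (insert('b')): buffer="opbgbzowgb" (len 10), cursors c3@3 c1@5 c2@10, authorship ..311...22
After op 5 (insert('b')): buffer="opbbgbbzowgbb" (len 13), cursors c3@4 c1@7 c2@13, authorship ..33111...222
After op 6 (insert('w')): buffer="opbbwgbbwzowgbbw" (len 16), cursors c3@5 c1@9 c2@16, authorship ..3331111...2222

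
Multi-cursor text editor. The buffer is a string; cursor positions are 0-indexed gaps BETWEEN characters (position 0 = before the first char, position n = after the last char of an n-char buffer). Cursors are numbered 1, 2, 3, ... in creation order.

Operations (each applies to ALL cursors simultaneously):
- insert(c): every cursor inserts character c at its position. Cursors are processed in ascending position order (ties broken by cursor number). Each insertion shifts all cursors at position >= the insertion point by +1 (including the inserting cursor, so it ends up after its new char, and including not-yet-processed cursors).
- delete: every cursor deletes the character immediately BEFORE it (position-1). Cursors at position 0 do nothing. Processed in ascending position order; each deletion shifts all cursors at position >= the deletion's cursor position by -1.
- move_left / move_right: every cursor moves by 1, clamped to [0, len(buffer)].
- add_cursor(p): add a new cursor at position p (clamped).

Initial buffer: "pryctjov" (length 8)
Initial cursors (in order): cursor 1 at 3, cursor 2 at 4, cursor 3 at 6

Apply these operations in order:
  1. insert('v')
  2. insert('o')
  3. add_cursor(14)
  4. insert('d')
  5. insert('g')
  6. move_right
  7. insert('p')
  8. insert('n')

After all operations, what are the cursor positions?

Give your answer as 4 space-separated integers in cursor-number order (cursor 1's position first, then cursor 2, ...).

After op 1 (insert('v')): buffer="pryvcvtjvov" (len 11), cursors c1@4 c2@6 c3@9, authorship ...1.2..3..
After op 2 (insert('o')): buffer="pryvocvotjvoov" (len 14), cursors c1@5 c2@8 c3@12, authorship ...11.22..33..
After op 3 (add_cursor(14)): buffer="pryvocvotjvoov" (len 14), cursors c1@5 c2@8 c3@12 c4@14, authorship ...11.22..33..
After op 4 (insert('d')): buffer="pryvodcvodtjvodovd" (len 18), cursors c1@6 c2@10 c3@15 c4@18, authorship ...111.222..333..4
After op 5 (insert('g')): buffer="pryvodgcvodgtjvodgovdg" (len 22), cursors c1@7 c2@12 c3@18 c4@22, authorship ...1111.2222..3333..44
After op 6 (move_right): buffer="pryvodgcvodgtjvodgovdg" (len 22), cursors c1@8 c2@13 c3@19 c4@22, authorship ...1111.2222..3333..44
After op 7 (insert('p')): buffer="pryvodgcpvodgtpjvodgopvdgp" (len 26), cursors c1@9 c2@15 c3@22 c4@26, authorship ...1111.12222.2.3333.3.444
After op 8 (insert('n')): buffer="pryvodgcpnvodgtpnjvodgopnvdgpn" (len 30), cursors c1@10 c2@17 c3@25 c4@30, authorship ...1111.112222.22.3333.33.4444

Answer: 10 17 25 30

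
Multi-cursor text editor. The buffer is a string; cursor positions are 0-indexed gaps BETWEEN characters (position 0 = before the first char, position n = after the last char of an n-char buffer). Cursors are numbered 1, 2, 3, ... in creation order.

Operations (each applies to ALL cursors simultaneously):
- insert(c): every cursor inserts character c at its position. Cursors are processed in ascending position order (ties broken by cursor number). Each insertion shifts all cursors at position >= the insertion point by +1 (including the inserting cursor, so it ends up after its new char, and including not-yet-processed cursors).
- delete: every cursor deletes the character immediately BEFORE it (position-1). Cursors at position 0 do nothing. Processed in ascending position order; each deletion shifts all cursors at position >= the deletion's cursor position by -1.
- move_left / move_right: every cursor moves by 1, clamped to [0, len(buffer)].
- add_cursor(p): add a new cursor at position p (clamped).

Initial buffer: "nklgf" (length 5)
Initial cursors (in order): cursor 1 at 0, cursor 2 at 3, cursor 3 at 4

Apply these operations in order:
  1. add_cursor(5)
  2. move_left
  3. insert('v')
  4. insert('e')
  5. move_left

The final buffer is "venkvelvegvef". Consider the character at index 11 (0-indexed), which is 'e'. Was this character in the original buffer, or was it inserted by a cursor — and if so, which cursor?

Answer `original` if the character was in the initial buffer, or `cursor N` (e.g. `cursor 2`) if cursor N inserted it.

After op 1 (add_cursor(5)): buffer="nklgf" (len 5), cursors c1@0 c2@3 c3@4 c4@5, authorship .....
After op 2 (move_left): buffer="nklgf" (len 5), cursors c1@0 c2@2 c3@3 c4@4, authorship .....
After op 3 (insert('v')): buffer="vnkvlvgvf" (len 9), cursors c1@1 c2@4 c3@6 c4@8, authorship 1..2.3.4.
After op 4 (insert('e')): buffer="venkvelvegvef" (len 13), cursors c1@2 c2@6 c3@9 c4@12, authorship 11..22.33.44.
After op 5 (move_left): buffer="venkvelvegvef" (len 13), cursors c1@1 c2@5 c3@8 c4@11, authorship 11..22.33.44.
Authorship (.=original, N=cursor N): 1 1 . . 2 2 . 3 3 . 4 4 .
Index 11: author = 4

Answer: cursor 4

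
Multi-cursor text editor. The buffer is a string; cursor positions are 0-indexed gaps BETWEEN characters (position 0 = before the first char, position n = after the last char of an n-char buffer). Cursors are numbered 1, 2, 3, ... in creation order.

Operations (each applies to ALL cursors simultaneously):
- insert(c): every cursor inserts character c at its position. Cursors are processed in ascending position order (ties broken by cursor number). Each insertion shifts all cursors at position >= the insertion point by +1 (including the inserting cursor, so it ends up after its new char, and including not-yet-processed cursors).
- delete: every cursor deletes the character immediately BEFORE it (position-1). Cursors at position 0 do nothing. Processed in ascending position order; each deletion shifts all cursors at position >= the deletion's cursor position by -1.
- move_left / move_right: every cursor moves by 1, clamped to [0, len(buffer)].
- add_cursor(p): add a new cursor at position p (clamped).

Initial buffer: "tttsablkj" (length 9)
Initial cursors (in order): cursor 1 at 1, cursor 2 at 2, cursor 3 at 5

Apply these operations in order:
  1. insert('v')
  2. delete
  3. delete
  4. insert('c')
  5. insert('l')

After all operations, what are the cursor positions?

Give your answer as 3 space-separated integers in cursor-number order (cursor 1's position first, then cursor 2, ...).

After op 1 (insert('v')): buffer="tvtvtsavblkj" (len 12), cursors c1@2 c2@4 c3@8, authorship .1.2...3....
After op 2 (delete): buffer="tttsablkj" (len 9), cursors c1@1 c2@2 c3@5, authorship .........
After op 3 (delete): buffer="tsblkj" (len 6), cursors c1@0 c2@0 c3@2, authorship ......
After op 4 (insert('c')): buffer="cctscblkj" (len 9), cursors c1@2 c2@2 c3@5, authorship 12..3....
After op 5 (insert('l')): buffer="cclltsclblkj" (len 12), cursors c1@4 c2@4 c3@8, authorship 1212..33....

Answer: 4 4 8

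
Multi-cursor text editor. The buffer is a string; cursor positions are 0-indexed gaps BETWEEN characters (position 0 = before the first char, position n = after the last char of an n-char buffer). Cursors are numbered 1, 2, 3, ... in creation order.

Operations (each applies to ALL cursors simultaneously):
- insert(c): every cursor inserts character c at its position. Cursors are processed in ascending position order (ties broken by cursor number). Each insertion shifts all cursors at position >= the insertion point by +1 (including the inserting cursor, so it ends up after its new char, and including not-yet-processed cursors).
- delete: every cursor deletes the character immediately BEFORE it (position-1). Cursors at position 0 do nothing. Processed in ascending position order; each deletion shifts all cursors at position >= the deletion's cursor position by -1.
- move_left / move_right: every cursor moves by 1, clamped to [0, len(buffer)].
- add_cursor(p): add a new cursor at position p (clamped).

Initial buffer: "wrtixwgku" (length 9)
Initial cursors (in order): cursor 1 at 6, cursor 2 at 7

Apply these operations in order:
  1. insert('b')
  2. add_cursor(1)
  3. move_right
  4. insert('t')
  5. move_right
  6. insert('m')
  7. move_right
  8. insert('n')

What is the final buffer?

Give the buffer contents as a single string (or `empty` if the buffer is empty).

After op 1 (insert('b')): buffer="wrtixwbgbku" (len 11), cursors c1@7 c2@9, authorship ......1.2..
After op 2 (add_cursor(1)): buffer="wrtixwbgbku" (len 11), cursors c3@1 c1@7 c2@9, authorship ......1.2..
After op 3 (move_right): buffer="wrtixwbgbku" (len 11), cursors c3@2 c1@8 c2@10, authorship ......1.2..
After op 4 (insert('t')): buffer="wrttixwbgtbktu" (len 14), cursors c3@3 c1@10 c2@13, authorship ..3....1.12.2.
After op 5 (move_right): buffer="wrttixwbgtbktu" (len 14), cursors c3@4 c1@11 c2@14, authorship ..3....1.12.2.
After op 6 (insert('m')): buffer="wrttmixwbgtbmktum" (len 17), cursors c3@5 c1@13 c2@17, authorship ..3.3...1.121.2.2
After op 7 (move_right): buffer="wrttmixwbgtbmktum" (len 17), cursors c3@6 c1@14 c2@17, authorship ..3.3...1.121.2.2
After op 8 (insert('n')): buffer="wrttminxwbgtbmkntumn" (len 20), cursors c3@7 c1@16 c2@20, authorship ..3.3.3..1.121.12.22

Answer: wrttminxwbgtbmkntumn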